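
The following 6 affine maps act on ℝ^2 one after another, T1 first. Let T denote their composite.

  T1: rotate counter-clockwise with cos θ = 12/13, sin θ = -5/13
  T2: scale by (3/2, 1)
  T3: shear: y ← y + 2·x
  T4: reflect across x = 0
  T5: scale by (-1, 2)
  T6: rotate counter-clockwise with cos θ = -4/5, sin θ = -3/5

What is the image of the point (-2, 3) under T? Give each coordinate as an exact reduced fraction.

T(p) = (168/65, -223/130)

T1 rotate counter-clockwise with cos θ = 12/13, sin θ = -5/13: (-2, 3) → (-9/13, 46/13)
T2 scale by (3/2, 1): (-9/13, 46/13) → (-27/26, 46/13)
T3 shear: y ← y + 2·x: (-27/26, 46/13) → (-27/26, 19/13)
T4 reflect across x = 0: (-27/26, 19/13) → (27/26, 19/13)
T5 scale by (-1, 2): (27/26, 19/13) → (-27/26, 38/13)
T6 rotate counter-clockwise with cos θ = -4/5, sin θ = -3/5: (-27/26, 38/13) → (168/65, -223/130)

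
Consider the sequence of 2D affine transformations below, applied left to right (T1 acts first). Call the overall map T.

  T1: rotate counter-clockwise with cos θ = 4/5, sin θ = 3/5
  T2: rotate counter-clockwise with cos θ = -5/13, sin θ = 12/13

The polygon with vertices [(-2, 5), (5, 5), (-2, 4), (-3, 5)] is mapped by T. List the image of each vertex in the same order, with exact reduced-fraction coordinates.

T1 rotate counter-clockwise with cos θ = 4/5, sin θ = 3/5: (-2, 5) → (-23/5, 14/5); (5, 5) → (1, 7); (-2, 4) → (-4, 2); (-3, 5) → (-27/5, 11/5)
T2 rotate counter-clockwise with cos θ = -5/13, sin θ = 12/13: (-23/5, 14/5) → (-53/65, -346/65); (1, 7) → (-89/13, -23/13); (-4, 2) → (-4/13, -58/13); (-27/5, 11/5) → (3/65, -379/65)

image vertices: (-53/65, -346/65), (-89/13, -23/13), (-4/13, -58/13), (3/65, -379/65)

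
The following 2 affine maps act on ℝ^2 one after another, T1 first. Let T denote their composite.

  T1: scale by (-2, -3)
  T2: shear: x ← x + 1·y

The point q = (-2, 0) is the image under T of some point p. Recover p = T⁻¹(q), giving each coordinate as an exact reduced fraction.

p = (1, 0)

T1 = [-2 0 0; 0 -3 0; 0 0 1]
T2·T1 = [-2 -3 0; 0 -3 0; 0 0 1]
det M = 6; M⁻¹ = [-1/2 1/2 0; 0 -1/3 0; 0 0 1]
M⁻¹ · (-2, 0)ᵀ = (1, 0)ᵀ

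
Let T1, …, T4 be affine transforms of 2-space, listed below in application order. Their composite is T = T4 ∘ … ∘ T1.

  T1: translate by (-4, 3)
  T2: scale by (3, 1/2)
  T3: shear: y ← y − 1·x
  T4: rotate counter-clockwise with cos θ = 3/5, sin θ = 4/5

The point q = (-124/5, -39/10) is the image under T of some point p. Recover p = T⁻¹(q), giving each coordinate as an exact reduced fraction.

p = (-2, -4)

T1 = [1 0 -4; 0 1 3; 0 0 1]
T2·T1 = [3 0 -12; 0 1/2 3/2; 0 0 1]
T3·…·T1 = [3 0 -12; -3 1/2 27/2; 0 0 1]
T4·…·T1 = [21/5 -2/5 -18; 3/5 3/10 -3/2; 0 0 1]
det M = 3/2; M⁻¹ = [1/5 4/15 4; -2/5 14/5 -3; 0 0 1]
M⁻¹ · (-124/5, -39/10)ᵀ = (-2, -4)ᵀ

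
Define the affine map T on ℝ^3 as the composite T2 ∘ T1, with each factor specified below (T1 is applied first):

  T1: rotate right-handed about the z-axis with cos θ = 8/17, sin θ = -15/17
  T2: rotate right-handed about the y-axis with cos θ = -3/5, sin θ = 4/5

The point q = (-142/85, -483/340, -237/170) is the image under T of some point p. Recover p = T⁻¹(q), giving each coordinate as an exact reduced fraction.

T1 = [8/17 15/17 0 0; -15/17 8/17 0 0; 0 0 1 0; 0 0 0 1]
T2·T1 = [-24/85 -9/17 4/5 0; -15/17 8/17 0 0; -32/85 -12/17 -3/5 0; 0 0 0 1]
det M = 1; M⁻¹ = [-24/85 -15/17 -32/85 0; -9/17 8/17 -12/17 0; 4/5 0 -3/5 0; 0 0 0 1]
M⁻¹ · (-142/85, -483/340, -237/170)ᵀ = (9/4, 6/5, -1/2)ᵀ

p = (9/4, 6/5, -1/2)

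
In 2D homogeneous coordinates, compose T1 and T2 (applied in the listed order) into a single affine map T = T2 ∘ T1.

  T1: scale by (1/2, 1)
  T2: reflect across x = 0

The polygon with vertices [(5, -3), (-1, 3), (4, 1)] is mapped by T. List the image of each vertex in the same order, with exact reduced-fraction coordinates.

T1 scale by (1/2, 1): (5, -3) → (5/2, -3); (-1, 3) → (-1/2, 3); (4, 1) → (2, 1)
T2 reflect across x = 0: (5/2, -3) → (-5/2, -3); (-1/2, 3) → (1/2, 3); (2, 1) → (-2, 1)

image vertices: (-5/2, -3), (1/2, 3), (-2, 1)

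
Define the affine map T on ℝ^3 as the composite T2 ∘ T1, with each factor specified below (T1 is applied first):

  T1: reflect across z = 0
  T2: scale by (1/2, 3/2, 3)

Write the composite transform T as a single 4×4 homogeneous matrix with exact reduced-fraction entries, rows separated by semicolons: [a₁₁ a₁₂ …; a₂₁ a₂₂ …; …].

T = [1/2 0 0 0; 0 3/2 0 0; 0 0 -3 0; 0 0 0 1]

T1 = [1 0 0 0; 0 1 0 0; 0 0 -1 0; 0 0 0 1]
T2·T1 = [1/2 0 0 0; 0 3/2 0 0; 0 0 -3 0; 0 0 0 1]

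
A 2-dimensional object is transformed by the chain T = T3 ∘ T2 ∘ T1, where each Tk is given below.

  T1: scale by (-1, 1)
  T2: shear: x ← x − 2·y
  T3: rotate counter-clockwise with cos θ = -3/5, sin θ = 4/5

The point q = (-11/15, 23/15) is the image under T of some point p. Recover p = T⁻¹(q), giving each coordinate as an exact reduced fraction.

T1 = [-1 0 0; 0 1 0; 0 0 1]
T2·T1 = [-1 -2 0; 0 1 0; 0 0 1]
T3·…·T1 = [3/5 2/5 0; -4/5 -11/5 0; 0 0 1]
det M = -1; M⁻¹ = [11/5 2/5 0; -4/5 -3/5 0; 0 0 1]
M⁻¹ · (-11/15, 23/15)ᵀ = (-1, -1/3)ᵀ

p = (-1, -1/3)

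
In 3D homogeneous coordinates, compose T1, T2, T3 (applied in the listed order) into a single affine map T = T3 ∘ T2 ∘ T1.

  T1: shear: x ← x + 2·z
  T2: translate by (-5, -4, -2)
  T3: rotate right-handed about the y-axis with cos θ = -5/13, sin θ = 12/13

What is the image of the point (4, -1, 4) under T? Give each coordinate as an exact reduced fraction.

T(p) = (-11/13, -5, -94/13)

T1 shear: x ← x + 2·z: (4, -1, 4) → (12, -1, 4)
T2 translate by (-5, -4, -2): (12, -1, 4) → (7, -5, 2)
T3 rotate right-handed about the y-axis with cos θ = -5/13, sin θ = 12/13: (7, -5, 2) → (-11/13, -5, -94/13)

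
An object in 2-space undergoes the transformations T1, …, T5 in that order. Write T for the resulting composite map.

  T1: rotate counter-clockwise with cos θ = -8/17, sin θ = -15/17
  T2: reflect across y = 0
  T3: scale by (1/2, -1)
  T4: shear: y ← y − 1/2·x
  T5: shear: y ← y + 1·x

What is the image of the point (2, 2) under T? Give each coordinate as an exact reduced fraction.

T1 rotate counter-clockwise with cos θ = -8/17, sin θ = -15/17: (2, 2) → (14/17, -46/17)
T2 reflect across y = 0: (14/17, -46/17) → (14/17, 46/17)
T3 scale by (1/2, -1): (14/17, 46/17) → (7/17, -46/17)
T4 shear: y ← y − 1/2·x: (7/17, -46/17) → (7/17, -99/34)
T5 shear: y ← y + 1·x: (7/17, -99/34) → (7/17, -5/2)

T(p) = (7/17, -5/2)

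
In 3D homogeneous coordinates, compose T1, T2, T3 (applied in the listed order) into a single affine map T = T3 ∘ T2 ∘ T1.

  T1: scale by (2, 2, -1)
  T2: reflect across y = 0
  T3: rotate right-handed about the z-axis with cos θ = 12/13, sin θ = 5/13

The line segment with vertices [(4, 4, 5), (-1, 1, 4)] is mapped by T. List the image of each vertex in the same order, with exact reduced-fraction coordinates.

image vertices: (136/13, -56/13, -5), (-14/13, -34/13, -4)

T1 scale by (2, 2, -1): (4, 4, 5) → (8, 8, -5); (-1, 1, 4) → (-2, 2, -4)
T2 reflect across y = 0: (8, 8, -5) → (8, -8, -5); (-2, 2, -4) → (-2, -2, -4)
T3 rotate right-handed about the z-axis with cos θ = 12/13, sin θ = 5/13: (8, -8, -5) → (136/13, -56/13, -5); (-2, -2, -4) → (-14/13, -34/13, -4)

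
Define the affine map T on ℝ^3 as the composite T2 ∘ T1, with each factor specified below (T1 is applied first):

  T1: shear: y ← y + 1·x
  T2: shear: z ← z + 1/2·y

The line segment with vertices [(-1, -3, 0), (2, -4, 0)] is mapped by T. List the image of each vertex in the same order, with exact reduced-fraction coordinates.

T1 shear: y ← y + 1·x: (-1, -3, 0) → (-1, -4, 0); (2, -4, 0) → (2, -2, 0)
T2 shear: z ← z + 1/2·y: (-1, -4, 0) → (-1, -4, -2); (2, -2, 0) → (2, -2, -1)

image vertices: (-1, -4, -2), (2, -2, -1)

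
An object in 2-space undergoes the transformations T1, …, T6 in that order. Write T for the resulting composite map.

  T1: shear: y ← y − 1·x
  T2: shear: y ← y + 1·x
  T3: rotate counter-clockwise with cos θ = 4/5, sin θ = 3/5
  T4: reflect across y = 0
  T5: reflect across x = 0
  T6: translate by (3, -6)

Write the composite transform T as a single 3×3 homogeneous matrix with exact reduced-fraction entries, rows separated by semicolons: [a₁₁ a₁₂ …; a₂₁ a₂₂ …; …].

T = [-4/5 3/5 3; -3/5 -4/5 -6; 0 0 1]

T1 = [1 0 0; -1 1 0; 0 0 1]
T2·T1 = [1 0 0; 0 1 0; 0 0 1]
T3·…·T1 = [4/5 -3/5 0; 3/5 4/5 0; 0 0 1]
T4·…·T1 = [4/5 -3/5 0; -3/5 -4/5 0; 0 0 1]
T5·…·T1 = [-4/5 3/5 0; -3/5 -4/5 0; 0 0 1]
T6·…·T1 = [-4/5 3/5 3; -3/5 -4/5 -6; 0 0 1]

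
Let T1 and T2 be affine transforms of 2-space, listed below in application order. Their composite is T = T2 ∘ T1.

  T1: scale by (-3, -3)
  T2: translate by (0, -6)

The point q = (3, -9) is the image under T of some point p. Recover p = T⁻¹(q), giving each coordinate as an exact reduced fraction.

p = (-1, 1)

T1 = [-3 0 0; 0 -3 0; 0 0 1]
T2·T1 = [-3 0 0; 0 -3 -6; 0 0 1]
det M = 9; M⁻¹ = [-1/3 0 0; 0 -1/3 -2; 0 0 1]
M⁻¹ · (3, -9)ᵀ = (-1, 1)ᵀ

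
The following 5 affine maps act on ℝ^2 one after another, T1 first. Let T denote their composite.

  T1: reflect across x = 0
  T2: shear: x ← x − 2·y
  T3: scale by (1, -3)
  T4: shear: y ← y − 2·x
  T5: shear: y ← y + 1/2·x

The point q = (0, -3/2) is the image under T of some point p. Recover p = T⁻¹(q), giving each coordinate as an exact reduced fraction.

T1 = [-1 0 0; 0 1 0; 0 0 1]
T2·T1 = [-1 -2 0; 0 1 0; 0 0 1]
T3·…·T1 = [-1 -2 0; 0 -3 0; 0 0 1]
T4·…·T1 = [-1 -2 0; 2 1 0; 0 0 1]
T5·…·T1 = [-1 -2 0; 3/2 0 0; 0 0 1]
det M = 3; M⁻¹ = [0 2/3 0; -1/2 -1/3 0; 0 0 1]
M⁻¹ · (0, -3/2)ᵀ = (-1, 1/2)ᵀ

p = (-1, 1/2)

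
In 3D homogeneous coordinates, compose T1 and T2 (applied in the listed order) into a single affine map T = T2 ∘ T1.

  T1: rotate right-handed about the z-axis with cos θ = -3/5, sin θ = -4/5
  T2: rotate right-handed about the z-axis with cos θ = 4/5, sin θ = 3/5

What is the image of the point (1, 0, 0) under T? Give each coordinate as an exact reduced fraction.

T(p) = (0, -1, 0)

T1 rotate right-handed about the z-axis with cos θ = -3/5, sin θ = -4/5: (1, 0, 0) → (-3/5, -4/5, 0)
T2 rotate right-handed about the z-axis with cos θ = 4/5, sin θ = 3/5: (-3/5, -4/5, 0) → (0, -1, 0)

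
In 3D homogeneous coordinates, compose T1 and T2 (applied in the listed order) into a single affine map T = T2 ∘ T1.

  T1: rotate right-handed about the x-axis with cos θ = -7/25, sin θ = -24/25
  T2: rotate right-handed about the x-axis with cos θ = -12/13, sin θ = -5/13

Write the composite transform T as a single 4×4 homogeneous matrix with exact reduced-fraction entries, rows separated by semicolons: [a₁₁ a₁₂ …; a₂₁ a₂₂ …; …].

T1 = [1 0 0 0; 0 -7/25 24/25 0; 0 -24/25 -7/25 0; 0 0 0 1]
T2·T1 = [1 0 0 0; 0 -36/325 -323/325 0; 0 323/325 -36/325 0; 0 0 0 1]

T = [1 0 0 0; 0 -36/325 -323/325 0; 0 323/325 -36/325 0; 0 0 0 1]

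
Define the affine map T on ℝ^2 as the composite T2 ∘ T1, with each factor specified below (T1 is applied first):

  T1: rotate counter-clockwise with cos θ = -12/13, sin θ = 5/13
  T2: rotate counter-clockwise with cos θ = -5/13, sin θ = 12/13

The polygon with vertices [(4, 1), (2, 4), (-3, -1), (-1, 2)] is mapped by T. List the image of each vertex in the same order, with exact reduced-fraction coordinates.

T1 rotate counter-clockwise with cos θ = -12/13, sin θ = 5/13: (4, 1) → (-53/13, 8/13); (2, 4) → (-44/13, -38/13); (-3, -1) → (41/13, -3/13); (-1, 2) → (2/13, -29/13)
T2 rotate counter-clockwise with cos θ = -5/13, sin θ = 12/13: (-53/13, 8/13) → (1, -4); (-44/13, -38/13) → (4, -2); (41/13, -3/13) → (-1, 3); (2/13, -29/13) → (2, 1)

image vertices: (1, -4), (4, -2), (-1, 3), (2, 1)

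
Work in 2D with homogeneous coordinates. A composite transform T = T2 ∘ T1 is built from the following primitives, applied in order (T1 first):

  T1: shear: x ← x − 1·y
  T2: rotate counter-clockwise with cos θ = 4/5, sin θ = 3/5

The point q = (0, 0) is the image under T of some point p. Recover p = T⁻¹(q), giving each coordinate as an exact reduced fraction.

T1 = [1 -1 0; 0 1 0; 0 0 1]
T2·T1 = [4/5 -7/5 0; 3/5 1/5 0; 0 0 1]
det M = 1; M⁻¹ = [1/5 7/5 0; -3/5 4/5 0; 0 0 1]
M⁻¹ · (0, 0)ᵀ = (0, 0)ᵀ

p = (0, 0)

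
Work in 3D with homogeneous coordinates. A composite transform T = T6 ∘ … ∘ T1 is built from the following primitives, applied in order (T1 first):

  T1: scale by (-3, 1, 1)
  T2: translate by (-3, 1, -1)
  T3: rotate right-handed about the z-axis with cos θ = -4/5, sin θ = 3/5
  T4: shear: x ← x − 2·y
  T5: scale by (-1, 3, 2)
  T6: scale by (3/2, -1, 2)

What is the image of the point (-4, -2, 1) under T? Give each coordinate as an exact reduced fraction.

T(p) = (57/2, -93/5, 0)

T1 scale by (-3, 1, 1): (-4, -2, 1) → (12, -2, 1)
T2 translate by (-3, 1, -1): (12, -2, 1) → (9, -1, 0)
T3 rotate right-handed about the z-axis with cos θ = -4/5, sin θ = 3/5: (9, -1, 0) → (-33/5, 31/5, 0)
T4 shear: x ← x − 2·y: (-33/5, 31/5, 0) → (-19, 31/5, 0)
T5 scale by (-1, 3, 2): (-19, 31/5, 0) → (19, 93/5, 0)
T6 scale by (3/2, -1, 2): (19, 93/5, 0) → (57/2, -93/5, 0)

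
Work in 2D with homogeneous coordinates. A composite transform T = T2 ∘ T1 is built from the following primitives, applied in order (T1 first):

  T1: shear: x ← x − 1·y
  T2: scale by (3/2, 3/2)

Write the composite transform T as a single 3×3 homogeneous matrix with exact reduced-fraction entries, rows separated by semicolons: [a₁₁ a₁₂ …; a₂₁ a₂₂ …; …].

T1 = [1 -1 0; 0 1 0; 0 0 1]
T2·T1 = [3/2 -3/2 0; 0 3/2 0; 0 0 1]

T = [3/2 -3/2 0; 0 3/2 0; 0 0 1]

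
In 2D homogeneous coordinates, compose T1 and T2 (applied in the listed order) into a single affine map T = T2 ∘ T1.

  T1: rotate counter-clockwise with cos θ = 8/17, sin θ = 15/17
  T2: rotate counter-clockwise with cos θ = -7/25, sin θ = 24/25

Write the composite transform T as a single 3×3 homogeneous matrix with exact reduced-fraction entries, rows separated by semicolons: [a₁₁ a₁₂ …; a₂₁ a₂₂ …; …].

T = [-416/425 -87/425 0; 87/425 -416/425 0; 0 0 1]

T1 = [8/17 -15/17 0; 15/17 8/17 0; 0 0 1]
T2·T1 = [-416/425 -87/425 0; 87/425 -416/425 0; 0 0 1]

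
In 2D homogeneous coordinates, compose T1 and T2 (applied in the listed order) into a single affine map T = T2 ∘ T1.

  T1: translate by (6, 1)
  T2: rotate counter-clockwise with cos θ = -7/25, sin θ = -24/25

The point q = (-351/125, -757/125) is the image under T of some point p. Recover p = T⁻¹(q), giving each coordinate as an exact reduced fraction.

T1 = [1 0 6; 0 1 1; 0 0 1]
T2·T1 = [-7/25 24/25 -18/25; -24/25 -7/25 -151/25; 0 0 1]
det M = 1; M⁻¹ = [-7/25 -24/25 -6; 24/25 -7/25 -1; 0 0 1]
M⁻¹ · (-351/125, -757/125)ᵀ = (3/5, -2)ᵀ

p = (3/5, -2)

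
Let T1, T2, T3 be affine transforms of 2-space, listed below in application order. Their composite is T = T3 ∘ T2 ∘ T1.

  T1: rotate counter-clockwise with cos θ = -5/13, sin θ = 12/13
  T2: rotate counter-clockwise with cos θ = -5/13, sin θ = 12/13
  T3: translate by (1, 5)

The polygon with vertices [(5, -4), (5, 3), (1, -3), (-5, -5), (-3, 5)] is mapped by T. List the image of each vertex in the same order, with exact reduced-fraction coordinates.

image vertices: (-906/169, 721/169), (-66/169, -112/169), (-310/169, 1082/169), (164/169, 2040/169), (1126/169, 610/169)

T1 rotate counter-clockwise with cos θ = -5/13, sin θ = 12/13: (5, -4) → (23/13, 80/13); (5, 3) → (-61/13, 45/13); (1, -3) → (31/13, 27/13); (-5, -5) → (85/13, -35/13); (-3, 5) → (-45/13, -61/13)
T2 rotate counter-clockwise with cos θ = -5/13, sin θ = 12/13: (23/13, 80/13) → (-1075/169, -124/169); (-61/13, 45/13) → (-235/169, -957/169); (31/13, 27/13) → (-479/169, 237/169); (85/13, -35/13) → (-5/169, 1195/169); (-45/13, -61/13) → (957/169, -235/169)
T3 translate by (1, 5): (-1075/169, -124/169) → (-906/169, 721/169); (-235/169, -957/169) → (-66/169, -112/169); (-479/169, 237/169) → (-310/169, 1082/169); (-5/169, 1195/169) → (164/169, 2040/169); (957/169, -235/169) → (1126/169, 610/169)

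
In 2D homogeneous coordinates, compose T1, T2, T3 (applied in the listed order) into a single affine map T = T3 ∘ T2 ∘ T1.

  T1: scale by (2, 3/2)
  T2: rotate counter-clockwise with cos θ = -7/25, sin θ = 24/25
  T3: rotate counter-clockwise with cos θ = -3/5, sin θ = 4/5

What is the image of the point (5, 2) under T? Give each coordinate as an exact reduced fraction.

T1 scale by (2, 3/2): (5, 2) → (10, 3)
T2 rotate counter-clockwise with cos θ = -7/25, sin θ = 24/25: (10, 3) → (-142/25, 219/25)
T3 rotate counter-clockwise with cos θ = -3/5, sin θ = 4/5: (-142/25, 219/25) → (-18/5, -49/5)

T(p) = (-18/5, -49/5)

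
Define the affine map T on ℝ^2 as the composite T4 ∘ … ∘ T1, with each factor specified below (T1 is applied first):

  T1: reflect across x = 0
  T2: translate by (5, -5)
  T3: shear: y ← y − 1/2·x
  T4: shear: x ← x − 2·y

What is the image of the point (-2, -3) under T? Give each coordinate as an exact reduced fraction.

T(p) = (30, -23/2)

T1 reflect across x = 0: (-2, -3) → (2, -3)
T2 translate by (5, -5): (2, -3) → (7, -8)
T3 shear: y ← y − 1/2·x: (7, -8) → (7, -23/2)
T4 shear: x ← x − 2·y: (7, -23/2) → (30, -23/2)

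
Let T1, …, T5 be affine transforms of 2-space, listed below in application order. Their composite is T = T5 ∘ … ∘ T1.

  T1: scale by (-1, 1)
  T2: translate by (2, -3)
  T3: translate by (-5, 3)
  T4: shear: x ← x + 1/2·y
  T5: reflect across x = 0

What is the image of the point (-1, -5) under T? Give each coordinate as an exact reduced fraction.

T(p) = (9/2, -5)

T1 scale by (-1, 1): (-1, -5) → (1, -5)
T2 translate by (2, -3): (1, -5) → (3, -8)
T3 translate by (-5, 3): (3, -8) → (-2, -5)
T4 shear: x ← x + 1/2·y: (-2, -5) → (-9/2, -5)
T5 reflect across x = 0: (-9/2, -5) → (9/2, -5)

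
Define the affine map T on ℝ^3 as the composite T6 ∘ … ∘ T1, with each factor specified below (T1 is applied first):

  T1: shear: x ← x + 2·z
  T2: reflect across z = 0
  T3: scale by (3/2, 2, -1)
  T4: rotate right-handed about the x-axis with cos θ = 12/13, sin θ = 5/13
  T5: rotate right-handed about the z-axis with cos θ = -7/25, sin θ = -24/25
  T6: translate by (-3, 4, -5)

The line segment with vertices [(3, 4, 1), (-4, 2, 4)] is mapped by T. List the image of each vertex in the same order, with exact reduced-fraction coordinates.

T1 shear: x ← x + 2·z: (3, 4, 1) → (5, 4, 1); (-4, 2, 4) → (4, 2, 4)
T2 reflect across z = 0: (5, 4, 1) → (5, 4, -1); (4, 2, 4) → (4, 2, -4)
T3 scale by (3/2, 2, -1): (5, 4, -1) → (15/2, 8, 1); (4, 2, -4) → (6, 4, 4)
T4 rotate right-handed about the x-axis with cos θ = 12/13, sin θ = 5/13: (15/2, 8, 1) → (15/2, 7, 4); (6, 4, 4) → (6, 28/13, 68/13)
T5 rotate right-handed about the z-axis with cos θ = -7/25, sin θ = -24/25: (15/2, 7, 4) → (231/50, -229/25, 4); (6, 28/13, 68/13) → (126/325, -2068/325, 68/13)
T6 translate by (-3, 4, -5): (231/50, -229/25, 4) → (81/50, -129/25, -1); (126/325, -2068/325, 68/13) → (-849/325, -768/325, 3/13)

image vertices: (81/50, -129/25, -1), (-849/325, -768/325, 3/13)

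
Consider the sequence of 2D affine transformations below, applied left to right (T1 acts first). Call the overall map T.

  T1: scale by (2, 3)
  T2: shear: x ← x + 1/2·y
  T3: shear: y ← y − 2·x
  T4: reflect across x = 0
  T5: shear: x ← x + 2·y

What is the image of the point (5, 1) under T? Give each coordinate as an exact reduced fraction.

T1 scale by (2, 3): (5, 1) → (10, 3)
T2 shear: x ← x + 1/2·y: (10, 3) → (23/2, 3)
T3 shear: y ← y − 2·x: (23/2, 3) → (23/2, -20)
T4 reflect across x = 0: (23/2, -20) → (-23/2, -20)
T5 shear: x ← x + 2·y: (-23/2, -20) → (-103/2, -20)

T(p) = (-103/2, -20)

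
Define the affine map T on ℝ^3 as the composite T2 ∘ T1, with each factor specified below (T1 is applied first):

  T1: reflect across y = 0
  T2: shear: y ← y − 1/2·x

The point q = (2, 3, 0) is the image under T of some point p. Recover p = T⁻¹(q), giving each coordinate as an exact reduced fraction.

T1 = [1 0 0 0; 0 -1 0 0; 0 0 1 0; 0 0 0 1]
T2·T1 = [1 0 0 0; -1/2 -1 0 0; 0 0 1 0; 0 0 0 1]
det M = -1; M⁻¹ = [1 0 0 0; -1/2 -1 0 0; 0 0 1 0; 0 0 0 1]
M⁻¹ · (2, 3, 0)ᵀ = (2, -4, 0)ᵀ

p = (2, -4, 0)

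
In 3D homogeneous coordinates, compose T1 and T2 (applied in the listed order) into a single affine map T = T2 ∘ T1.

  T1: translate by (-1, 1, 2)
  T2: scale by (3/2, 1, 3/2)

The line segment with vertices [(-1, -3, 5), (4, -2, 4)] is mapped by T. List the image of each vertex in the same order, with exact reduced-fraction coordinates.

image vertices: (-3, -2, 21/2), (9/2, -1, 9)

T1 translate by (-1, 1, 2): (-1, -3, 5) → (-2, -2, 7); (4, -2, 4) → (3, -1, 6)
T2 scale by (3/2, 1, 3/2): (-2, -2, 7) → (-3, -2, 21/2); (3, -1, 6) → (9/2, -1, 9)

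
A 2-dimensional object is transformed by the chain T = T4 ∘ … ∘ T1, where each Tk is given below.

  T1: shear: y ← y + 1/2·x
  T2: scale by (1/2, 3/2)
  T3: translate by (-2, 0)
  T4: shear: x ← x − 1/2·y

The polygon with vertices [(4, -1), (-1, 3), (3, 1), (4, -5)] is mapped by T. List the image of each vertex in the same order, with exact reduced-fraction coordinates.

T1 shear: y ← y + 1/2·x: (4, -1) → (4, 1); (-1, 3) → (-1, 5/2); (3, 1) → (3, 5/2); (4, -5) → (4, -3)
T2 scale by (1/2, 3/2): (4, 1) → (2, 3/2); (-1, 5/2) → (-1/2, 15/4); (3, 5/2) → (3/2, 15/4); (4, -3) → (2, -9/2)
T3 translate by (-2, 0): (2, 3/2) → (0, 3/2); (-1/2, 15/4) → (-5/2, 15/4); (3/2, 15/4) → (-1/2, 15/4); (2, -9/2) → (0, -9/2)
T4 shear: x ← x − 1/2·y: (0, 3/2) → (-3/4, 3/2); (-5/2, 15/4) → (-35/8, 15/4); (-1/2, 15/4) → (-19/8, 15/4); (0, -9/2) → (9/4, -9/2)

image vertices: (-3/4, 3/2), (-35/8, 15/4), (-19/8, 15/4), (9/4, -9/2)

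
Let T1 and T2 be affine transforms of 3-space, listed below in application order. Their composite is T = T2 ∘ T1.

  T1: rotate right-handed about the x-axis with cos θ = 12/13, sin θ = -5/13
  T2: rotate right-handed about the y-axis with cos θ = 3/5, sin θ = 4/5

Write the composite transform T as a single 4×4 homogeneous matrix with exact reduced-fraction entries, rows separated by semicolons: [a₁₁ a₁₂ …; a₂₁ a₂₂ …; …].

T1 = [1 0 0 0; 0 12/13 5/13 0; 0 -5/13 12/13 0; 0 0 0 1]
T2·T1 = [3/5 -4/13 48/65 0; 0 12/13 5/13 0; -4/5 -3/13 36/65 0; 0 0 0 1]

T = [3/5 -4/13 48/65 0; 0 12/13 5/13 0; -4/5 -3/13 36/65 0; 0 0 0 1]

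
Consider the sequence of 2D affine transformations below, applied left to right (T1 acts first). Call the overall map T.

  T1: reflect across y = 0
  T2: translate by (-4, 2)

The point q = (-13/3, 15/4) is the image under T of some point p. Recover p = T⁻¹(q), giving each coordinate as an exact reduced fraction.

p = (-1/3, -7/4)

T1 = [1 0 0; 0 -1 0; 0 0 1]
T2·T1 = [1 0 -4; 0 -1 2; 0 0 1]
det M = -1; M⁻¹ = [1 0 4; 0 -1 2; 0 0 1]
M⁻¹ · (-13/3, 15/4)ᵀ = (-1/3, -7/4)ᵀ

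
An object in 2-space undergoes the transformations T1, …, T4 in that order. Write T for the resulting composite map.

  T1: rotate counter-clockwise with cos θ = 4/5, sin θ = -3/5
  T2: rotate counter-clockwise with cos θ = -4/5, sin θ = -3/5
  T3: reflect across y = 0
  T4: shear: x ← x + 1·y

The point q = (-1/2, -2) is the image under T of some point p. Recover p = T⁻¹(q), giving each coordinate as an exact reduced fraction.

p = (-3/2, -2)

T1 = [4/5 3/5 0; -3/5 4/5 0; 0 0 1]
T2·T1 = [-1 0 0; 0 -1 0; 0 0 1]
T3·…·T1 = [-1 0 0; 0 1 0; 0 0 1]
T4·…·T1 = [-1 1 0; 0 1 0; 0 0 1]
det M = -1; M⁻¹ = [-1 1 0; 0 1 0; 0 0 1]
M⁻¹ · (-1/2, -2)ᵀ = (-3/2, -2)ᵀ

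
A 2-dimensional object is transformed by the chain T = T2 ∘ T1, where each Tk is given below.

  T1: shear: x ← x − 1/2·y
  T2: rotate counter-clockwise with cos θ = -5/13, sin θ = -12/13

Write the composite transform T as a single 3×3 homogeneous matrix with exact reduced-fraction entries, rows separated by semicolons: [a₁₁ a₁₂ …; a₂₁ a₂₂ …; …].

T1 = [1 -1/2 0; 0 1 0; 0 0 1]
T2·T1 = [-5/13 29/26 0; -12/13 1/13 0; 0 0 1]

T = [-5/13 29/26 0; -12/13 1/13 0; 0 0 1]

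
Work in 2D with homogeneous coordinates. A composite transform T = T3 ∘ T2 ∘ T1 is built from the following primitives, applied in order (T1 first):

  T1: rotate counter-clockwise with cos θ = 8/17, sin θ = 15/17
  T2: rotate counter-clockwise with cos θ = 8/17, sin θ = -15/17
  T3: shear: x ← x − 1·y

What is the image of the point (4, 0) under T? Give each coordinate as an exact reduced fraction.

T1 rotate counter-clockwise with cos θ = 8/17, sin θ = 15/17: (4, 0) → (32/17, 60/17)
T2 rotate counter-clockwise with cos θ = 8/17, sin θ = -15/17: (32/17, 60/17) → (4, 0)
T3 shear: x ← x − 1·y: (4, 0) → (4, 0)

T(p) = (4, 0)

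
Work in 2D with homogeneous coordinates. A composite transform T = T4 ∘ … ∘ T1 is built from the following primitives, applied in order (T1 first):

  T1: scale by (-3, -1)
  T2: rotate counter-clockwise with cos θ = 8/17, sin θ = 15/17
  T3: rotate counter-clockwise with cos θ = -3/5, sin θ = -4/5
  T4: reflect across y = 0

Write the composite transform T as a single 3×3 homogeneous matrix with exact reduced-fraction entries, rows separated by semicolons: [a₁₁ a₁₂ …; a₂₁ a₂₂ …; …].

T1 = [-3 0 0; 0 -1 0; 0 0 1]
T2·T1 = [-24/17 15/17 0; -45/17 -8/17 0; 0 0 1]
T3·…·T1 = [-108/85 -77/85 0; 231/85 -36/85 0; 0 0 1]
T4·…·T1 = [-108/85 -77/85 0; -231/85 36/85 0; 0 0 1]

T = [-108/85 -77/85 0; -231/85 36/85 0; 0 0 1]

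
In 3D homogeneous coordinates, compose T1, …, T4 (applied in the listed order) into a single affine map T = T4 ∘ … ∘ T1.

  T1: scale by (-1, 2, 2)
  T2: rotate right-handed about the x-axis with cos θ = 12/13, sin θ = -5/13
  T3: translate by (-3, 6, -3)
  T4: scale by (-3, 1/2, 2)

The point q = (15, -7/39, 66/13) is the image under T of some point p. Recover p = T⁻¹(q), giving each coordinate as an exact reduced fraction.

p = (2, -4, 4/3)

T1 = [-1 0 0 0; 0 2 0 0; 0 0 2 0; 0 0 0 1]
T2·T1 = [-1 0 0 0; 0 24/13 10/13 0; 0 -10/13 24/13 0; 0 0 0 1]
T3·…·T1 = [-1 0 0 -3; 0 24/13 10/13 6; 0 -10/13 24/13 -3; 0 0 0 1]
T4·…·T1 = [3 0 0 9; 0 12/13 5/13 3; 0 -20/13 48/13 -6; 0 0 0 1]
det M = 12; M⁻¹ = [1/3 0 0 -3; 0 12/13 -5/52 -87/26; 0 5/13 3/13 3/13; 0 0 0 1]
M⁻¹ · (15, -7/39, 66/13)ᵀ = (2, -4, 4/3)ᵀ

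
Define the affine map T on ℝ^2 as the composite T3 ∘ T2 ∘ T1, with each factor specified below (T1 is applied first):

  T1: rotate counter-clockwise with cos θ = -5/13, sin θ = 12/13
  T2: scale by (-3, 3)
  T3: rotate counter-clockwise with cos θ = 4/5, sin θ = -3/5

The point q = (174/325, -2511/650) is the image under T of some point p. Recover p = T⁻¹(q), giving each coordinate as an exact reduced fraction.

T1 = [-5/13 -12/13 0; 12/13 -5/13 0; 0 0 1]
T2·T1 = [15/13 36/13 0; 36/13 -15/13 0; 0 0 1]
T3·…·T1 = [168/65 99/65 0; 99/65 -168/65 0; 0 0 1]
det M = -9; M⁻¹ = [56/195 11/65 0; 11/65 -56/195 0; 0 0 1]
M⁻¹ · (174/325, -2511/650)ᵀ = (-1/2, 6/5)ᵀ

p = (-1/2, 6/5)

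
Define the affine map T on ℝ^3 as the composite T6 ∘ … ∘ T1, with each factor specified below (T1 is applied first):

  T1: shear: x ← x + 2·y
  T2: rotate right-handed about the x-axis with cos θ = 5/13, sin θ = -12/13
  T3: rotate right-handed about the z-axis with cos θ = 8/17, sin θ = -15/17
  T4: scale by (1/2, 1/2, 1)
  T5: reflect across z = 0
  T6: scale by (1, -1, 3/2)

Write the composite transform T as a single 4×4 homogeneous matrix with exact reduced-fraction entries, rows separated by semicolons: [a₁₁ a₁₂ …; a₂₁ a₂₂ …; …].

T = [4/17 283/442 90/221 0; 15/34 175/221 -48/221 0; 0 18/13 -15/26 0; 0 0 0 1]

T1 = [1 2 0 0; 0 1 0 0; 0 0 1 0; 0 0 0 1]
T2·T1 = [1 2 0 0; 0 5/13 12/13 0; 0 -12/13 5/13 0; 0 0 0 1]
T3·…·T1 = [8/17 283/221 180/221 0; -15/17 -350/221 96/221 0; 0 -12/13 5/13 0; 0 0 0 1]
T4·…·T1 = [4/17 283/442 90/221 0; -15/34 -175/221 48/221 0; 0 -12/13 5/13 0; 0 0 0 1]
T5·…·T1 = [4/17 283/442 90/221 0; -15/34 -175/221 48/221 0; 0 12/13 -5/13 0; 0 0 0 1]
T6·…·T1 = [4/17 283/442 90/221 0; 15/34 175/221 -48/221 0; 0 18/13 -15/26 0; 0 0 0 1]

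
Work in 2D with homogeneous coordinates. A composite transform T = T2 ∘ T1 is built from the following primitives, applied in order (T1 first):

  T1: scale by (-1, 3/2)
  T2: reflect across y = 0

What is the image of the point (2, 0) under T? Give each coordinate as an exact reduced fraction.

T1 scale by (-1, 3/2): (2, 0) → (-2, 0)
T2 reflect across y = 0: (-2, 0) → (-2, 0)

T(p) = (-2, 0)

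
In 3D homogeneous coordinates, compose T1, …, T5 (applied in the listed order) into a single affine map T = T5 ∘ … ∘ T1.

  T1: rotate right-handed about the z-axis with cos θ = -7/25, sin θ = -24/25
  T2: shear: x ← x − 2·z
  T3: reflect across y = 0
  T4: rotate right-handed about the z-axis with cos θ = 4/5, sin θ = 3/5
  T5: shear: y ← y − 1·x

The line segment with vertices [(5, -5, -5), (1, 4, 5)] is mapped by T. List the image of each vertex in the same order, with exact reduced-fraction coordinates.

image vertices: (1, 4, -5), (-32/5, 21/5, 5)

T1 rotate right-handed about the z-axis with cos θ = -7/25, sin θ = -24/25: (5, -5, -5) → (-31/5, -17/5, -5); (1, 4, 5) → (89/25, -52/25, 5)
T2 shear: x ← x − 2·z: (-31/5, -17/5, -5) → (19/5, -17/5, -5); (89/25, -52/25, 5) → (-161/25, -52/25, 5)
T3 reflect across y = 0: (19/5, -17/5, -5) → (19/5, 17/5, -5); (-161/25, -52/25, 5) → (-161/25, 52/25, 5)
T4 rotate right-handed about the z-axis with cos θ = 4/5, sin θ = 3/5: (19/5, 17/5, -5) → (1, 5, -5); (-161/25, 52/25, 5) → (-32/5, -11/5, 5)
T5 shear: y ← y − 1·x: (1, 5, -5) → (1, 4, -5); (-32/5, -11/5, 5) → (-32/5, 21/5, 5)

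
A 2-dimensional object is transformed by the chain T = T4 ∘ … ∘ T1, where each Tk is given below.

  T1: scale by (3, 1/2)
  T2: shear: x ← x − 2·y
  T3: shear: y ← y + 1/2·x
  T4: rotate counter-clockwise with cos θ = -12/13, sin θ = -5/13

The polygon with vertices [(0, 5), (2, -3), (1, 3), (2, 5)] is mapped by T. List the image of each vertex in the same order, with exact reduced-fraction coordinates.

T1 scale by (3, 1/2): (0, 5) → (0, 5/2); (2, -3) → (6, -3/2); (1, 3) → (3, 3/2); (2, 5) → (6, 5/2)
T2 shear: x ← x − 2·y: (0, 5/2) → (-5, 5/2); (6, -3/2) → (9, -3/2); (3, 3/2) → (0, 3/2); (6, 5/2) → (1, 5/2)
T3 shear: y ← y + 1/2·x: (-5, 5/2) → (-5, 0); (9, -3/2) → (9, 3); (0, 3/2) → (0, 3/2); (1, 5/2) → (1, 3)
T4 rotate counter-clockwise with cos θ = -12/13, sin θ = -5/13: (-5, 0) → (60/13, 25/13); (9, 3) → (-93/13, -81/13); (0, 3/2) → (15/26, -18/13); (1, 3) → (3/13, -41/13)

image vertices: (60/13, 25/13), (-93/13, -81/13), (15/26, -18/13), (3/13, -41/13)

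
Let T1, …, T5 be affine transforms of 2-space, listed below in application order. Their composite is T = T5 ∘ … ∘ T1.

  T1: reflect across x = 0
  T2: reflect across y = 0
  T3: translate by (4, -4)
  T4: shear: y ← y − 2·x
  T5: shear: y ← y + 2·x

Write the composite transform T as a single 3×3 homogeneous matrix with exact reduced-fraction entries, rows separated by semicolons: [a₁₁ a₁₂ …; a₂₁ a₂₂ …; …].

T1 = [-1 0 0; 0 1 0; 0 0 1]
T2·T1 = [-1 0 0; 0 -1 0; 0 0 1]
T3·…·T1 = [-1 0 4; 0 -1 -4; 0 0 1]
T4·…·T1 = [-1 0 4; 2 -1 -12; 0 0 1]
T5·…·T1 = [-1 0 4; 0 -1 -4; 0 0 1]

T = [-1 0 4; 0 -1 -4; 0 0 1]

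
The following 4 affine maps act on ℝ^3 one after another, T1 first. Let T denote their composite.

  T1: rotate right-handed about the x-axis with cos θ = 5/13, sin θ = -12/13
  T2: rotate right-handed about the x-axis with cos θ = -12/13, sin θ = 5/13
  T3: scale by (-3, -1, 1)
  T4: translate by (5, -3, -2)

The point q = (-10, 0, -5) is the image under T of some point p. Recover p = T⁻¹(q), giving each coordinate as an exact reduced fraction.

T1 = [1 0 0 0; 0 5/13 12/13 0; 0 -12/13 5/13 0; 0 0 0 1]
T2·T1 = [1 0 0 0; 0 0 -1 0; 0 1 0 0; 0 0 0 1]
T3·…·T1 = [-3 0 0 0; 0 0 1 0; 0 1 0 0; 0 0 0 1]
T4·…·T1 = [-3 0 0 5; 0 0 1 -3; 0 1 0 -2; 0 0 0 1]
det M = 3; M⁻¹ = [-1/3 0 0 5/3; 0 0 1 2; 0 1 0 3; 0 0 0 1]
M⁻¹ · (-10, 0, -5)ᵀ = (5, -3, 3)ᵀ

p = (5, -3, 3)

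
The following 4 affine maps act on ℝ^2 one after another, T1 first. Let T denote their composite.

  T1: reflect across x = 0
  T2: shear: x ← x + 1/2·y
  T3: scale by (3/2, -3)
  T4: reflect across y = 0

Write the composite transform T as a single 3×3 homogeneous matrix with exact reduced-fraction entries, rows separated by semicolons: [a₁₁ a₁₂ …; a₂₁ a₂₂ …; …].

T1 = [-1 0 0; 0 1 0; 0 0 1]
T2·T1 = [-1 1/2 0; 0 1 0; 0 0 1]
T3·…·T1 = [-3/2 3/4 0; 0 -3 0; 0 0 1]
T4·…·T1 = [-3/2 3/4 0; 0 3 0; 0 0 1]

T = [-3/2 3/4 0; 0 3 0; 0 0 1]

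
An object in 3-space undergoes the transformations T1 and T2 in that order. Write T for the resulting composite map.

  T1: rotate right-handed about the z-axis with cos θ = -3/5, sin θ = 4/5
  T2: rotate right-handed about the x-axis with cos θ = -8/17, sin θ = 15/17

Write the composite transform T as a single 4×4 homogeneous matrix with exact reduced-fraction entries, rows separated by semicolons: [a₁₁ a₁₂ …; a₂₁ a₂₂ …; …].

T1 = [-3/5 -4/5 0 0; 4/5 -3/5 0 0; 0 0 1 0; 0 0 0 1]
T2·T1 = [-3/5 -4/5 0 0; -32/85 24/85 -15/17 0; 12/17 -9/17 -8/17 0; 0 0 0 1]

T = [-3/5 -4/5 0 0; -32/85 24/85 -15/17 0; 12/17 -9/17 -8/17 0; 0 0 0 1]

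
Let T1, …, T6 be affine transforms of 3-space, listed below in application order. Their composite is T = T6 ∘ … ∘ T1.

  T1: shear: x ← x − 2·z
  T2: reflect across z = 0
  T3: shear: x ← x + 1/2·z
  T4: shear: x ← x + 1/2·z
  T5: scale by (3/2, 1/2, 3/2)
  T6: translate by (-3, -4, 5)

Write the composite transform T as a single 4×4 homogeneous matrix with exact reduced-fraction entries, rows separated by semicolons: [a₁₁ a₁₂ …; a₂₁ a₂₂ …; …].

T1 = [1 0 -2 0; 0 1 0 0; 0 0 1 0; 0 0 0 1]
T2·T1 = [1 0 -2 0; 0 1 0 0; 0 0 -1 0; 0 0 0 1]
T3·…·T1 = [1 0 -5/2 0; 0 1 0 0; 0 0 -1 0; 0 0 0 1]
T4·…·T1 = [1 0 -3 0; 0 1 0 0; 0 0 -1 0; 0 0 0 1]
T5·…·T1 = [3/2 0 -9/2 0; 0 1/2 0 0; 0 0 -3/2 0; 0 0 0 1]
T6·…·T1 = [3/2 0 -9/2 -3; 0 1/2 0 -4; 0 0 -3/2 5; 0 0 0 1]

T = [3/2 0 -9/2 -3; 0 1/2 0 -4; 0 0 -3/2 5; 0 0 0 1]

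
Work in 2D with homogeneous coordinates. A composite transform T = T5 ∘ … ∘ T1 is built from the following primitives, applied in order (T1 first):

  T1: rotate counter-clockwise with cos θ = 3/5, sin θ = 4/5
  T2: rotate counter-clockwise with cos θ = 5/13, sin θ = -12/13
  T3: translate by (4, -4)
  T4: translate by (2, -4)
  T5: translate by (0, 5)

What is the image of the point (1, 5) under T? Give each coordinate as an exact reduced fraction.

T(p) = (41/5, 8/5)

T1 rotate counter-clockwise with cos θ = 3/5, sin θ = 4/5: (1, 5) → (-17/5, 19/5)
T2 rotate counter-clockwise with cos θ = 5/13, sin θ = -12/13: (-17/5, 19/5) → (11/5, 23/5)
T3 translate by (4, -4): (11/5, 23/5) → (31/5, 3/5)
T4 translate by (2, -4): (31/5, 3/5) → (41/5, -17/5)
T5 translate by (0, 5): (41/5, -17/5) → (41/5, 8/5)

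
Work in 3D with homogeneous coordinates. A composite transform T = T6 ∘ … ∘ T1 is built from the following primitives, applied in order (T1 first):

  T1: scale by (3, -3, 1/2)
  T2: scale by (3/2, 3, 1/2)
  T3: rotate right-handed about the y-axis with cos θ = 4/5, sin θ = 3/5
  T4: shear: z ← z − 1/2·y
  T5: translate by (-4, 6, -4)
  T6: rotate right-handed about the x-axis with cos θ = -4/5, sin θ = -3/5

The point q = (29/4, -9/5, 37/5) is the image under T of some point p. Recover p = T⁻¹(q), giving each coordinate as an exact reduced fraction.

p = (3, 1, 3)

T1 = [3 0 0 0; 0 -3 0 0; 0 0 1/2 0; 0 0 0 1]
T2·T1 = [9/2 0 0 0; 0 -9 0 0; 0 0 1/4 0; 0 0 0 1]
T3·…·T1 = [18/5 0 3/20 0; 0 -9 0 0; -27/10 0 1/5 0; 0 0 0 1]
T4·…·T1 = [18/5 0 3/20 0; 0 -9 0 0; -27/10 9/2 1/5 0; 0 0 0 1]
T5·…·T1 = [18/5 0 3/20 -4; 0 -9 0 6; -27/10 9/2 1/5 -4; 0 0 0 1]
T6·…·T1 = [18/5 0 3/20 -4; -81/50 99/10 3/25 -36/5; 54/25 9/5 -4/25 -2/5; 0 0 0 1]
det M = -81/8; M⁻¹ = [8/45 -2/75 11/75 26/45; 0 4/45 1/15 2/3; 12/5 16/25 -88/25 64/5; 0 0 0 1]
M⁻¹ · (29/4, -9/5, 37/5)ᵀ = (3, 1, 3)ᵀ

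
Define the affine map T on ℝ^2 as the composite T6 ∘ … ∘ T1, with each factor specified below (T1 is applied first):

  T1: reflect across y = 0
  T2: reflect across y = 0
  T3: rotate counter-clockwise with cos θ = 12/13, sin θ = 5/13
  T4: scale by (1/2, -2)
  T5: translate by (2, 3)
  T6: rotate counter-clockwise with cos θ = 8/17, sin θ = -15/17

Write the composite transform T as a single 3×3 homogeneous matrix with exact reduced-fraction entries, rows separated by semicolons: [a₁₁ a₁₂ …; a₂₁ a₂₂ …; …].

T1 = [1 0 0; 0 -1 0; 0 0 1]
T2·T1 = [1 0 0; 0 1 0; 0 0 1]
T3·…·T1 = [12/13 -5/13 0; 5/13 12/13 0; 0 0 1]
T4·…·T1 = [6/13 -5/26 0; -10/13 -24/13 0; 0 0 1]
T5·…·T1 = [6/13 -5/26 2; -10/13 -24/13 3; 0 0 1]
T6·…·T1 = [-6/13 -380/221 61/17; -10/13 -309/442 -6/17; 0 0 1]

T = [-6/13 -380/221 61/17; -10/13 -309/442 -6/17; 0 0 1]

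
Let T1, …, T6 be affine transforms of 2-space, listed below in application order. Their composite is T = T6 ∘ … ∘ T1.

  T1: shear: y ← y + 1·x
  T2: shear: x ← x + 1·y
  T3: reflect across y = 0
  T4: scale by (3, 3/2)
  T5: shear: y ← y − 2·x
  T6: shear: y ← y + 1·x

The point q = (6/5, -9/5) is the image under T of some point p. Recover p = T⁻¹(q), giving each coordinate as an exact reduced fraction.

T1 = [1 0 0; 1 1 0; 0 0 1]
T2·T1 = [2 1 0; 1 1 0; 0 0 1]
T3·…·T1 = [2 1 0; -1 -1 0; 0 0 1]
T4·…·T1 = [6 3 0; -3/2 -3/2 0; 0 0 1]
T5·…·T1 = [6 3 0; -27/2 -15/2 0; 0 0 1]
T6·…·T1 = [6 3 0; -15/2 -9/2 0; 0 0 1]
det M = -9/2; M⁻¹ = [1 2/3 0; -5/3 -4/3 0; 0 0 1]
M⁻¹ · (6/5, -9/5)ᵀ = (0, 2/5)ᵀ

p = (0, 2/5)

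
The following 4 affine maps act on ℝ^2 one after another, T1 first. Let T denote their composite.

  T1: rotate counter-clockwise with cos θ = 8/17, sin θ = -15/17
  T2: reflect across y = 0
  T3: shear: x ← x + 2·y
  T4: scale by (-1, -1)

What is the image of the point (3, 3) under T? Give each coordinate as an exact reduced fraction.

T(p) = (-111/17, -21/17)

T1 rotate counter-clockwise with cos θ = 8/17, sin θ = -15/17: (3, 3) → (69/17, -21/17)
T2 reflect across y = 0: (69/17, -21/17) → (69/17, 21/17)
T3 shear: x ← x + 2·y: (69/17, 21/17) → (111/17, 21/17)
T4 scale by (-1, -1): (111/17, 21/17) → (-111/17, -21/17)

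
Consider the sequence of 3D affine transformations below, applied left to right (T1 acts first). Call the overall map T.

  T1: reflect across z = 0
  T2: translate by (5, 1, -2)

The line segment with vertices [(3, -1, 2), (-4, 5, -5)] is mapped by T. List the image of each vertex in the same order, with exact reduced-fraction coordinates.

image vertices: (8, 0, -4), (1, 6, 3)

T1 reflect across z = 0: (3, -1, 2) → (3, -1, -2); (-4, 5, -5) → (-4, 5, 5)
T2 translate by (5, 1, -2): (3, -1, -2) → (8, 0, -4); (-4, 5, 5) → (1, 6, 3)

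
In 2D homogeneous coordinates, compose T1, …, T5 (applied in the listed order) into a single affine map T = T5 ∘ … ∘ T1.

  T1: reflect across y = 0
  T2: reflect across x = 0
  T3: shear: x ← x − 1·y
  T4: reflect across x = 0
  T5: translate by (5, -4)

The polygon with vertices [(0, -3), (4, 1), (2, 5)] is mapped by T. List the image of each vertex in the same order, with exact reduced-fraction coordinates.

T1 reflect across y = 0: (0, -3) → (0, 3); (4, 1) → (4, -1); (2, 5) → (2, -5)
T2 reflect across x = 0: (0, 3) → (0, 3); (4, -1) → (-4, -1); (2, -5) → (-2, -5)
T3 shear: x ← x − 1·y: (0, 3) → (-3, 3); (-4, -1) → (-3, -1); (-2, -5) → (3, -5)
T4 reflect across x = 0: (-3, 3) → (3, 3); (-3, -1) → (3, -1); (3, -5) → (-3, -5)
T5 translate by (5, -4): (3, 3) → (8, -1); (3, -1) → (8, -5); (-3, -5) → (2, -9)

image vertices: (8, -1), (8, -5), (2, -9)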